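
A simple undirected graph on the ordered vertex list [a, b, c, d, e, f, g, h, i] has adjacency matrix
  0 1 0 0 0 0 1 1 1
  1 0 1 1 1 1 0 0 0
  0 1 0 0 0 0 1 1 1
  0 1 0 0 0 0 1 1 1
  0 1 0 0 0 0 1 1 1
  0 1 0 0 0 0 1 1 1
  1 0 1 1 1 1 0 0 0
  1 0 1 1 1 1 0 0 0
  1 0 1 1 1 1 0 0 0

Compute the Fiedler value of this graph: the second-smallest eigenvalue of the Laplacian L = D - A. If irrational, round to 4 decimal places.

4

Each diagonal entry of L is the vertex degree and each off-diagonal entry is -1 where an edge is present, 0 otherwise; in the order [a, b, c, d, e, f, g, h, i] the diagonal is [4, 5, 4, 4, 4, 4, 5, 5, 5]. Computing the eigenvalues of L and sorting gives [0, 4, 4, 4, 4, 5, 5, 5, 9]. The Fiedler value lambda_2 = 4 is strictly positive, so the graph is connected.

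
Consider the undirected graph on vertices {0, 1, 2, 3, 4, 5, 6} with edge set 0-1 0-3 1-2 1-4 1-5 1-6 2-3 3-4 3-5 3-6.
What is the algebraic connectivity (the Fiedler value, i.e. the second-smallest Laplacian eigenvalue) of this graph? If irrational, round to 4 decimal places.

2

Each diagonal entry of L is the vertex degree and each off-diagonal entry is -1 where an edge is present, 0 otherwise; in the order [0, 1, 2, 3, 4, 5, 6] the diagonal is [2, 5, 2, 5, 2, 2, 2]. The smallest Laplacian eigenvalue is always 0. The next one, lambda_2 = 2, measures how hard the graph is to disconnect: larger values mean better connectivity. The eigenvalues sum to 20, which equals trace(L) = 2|E|.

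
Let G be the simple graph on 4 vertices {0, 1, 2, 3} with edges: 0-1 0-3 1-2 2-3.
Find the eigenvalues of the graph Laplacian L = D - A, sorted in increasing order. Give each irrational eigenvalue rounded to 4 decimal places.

Reading degrees in the order [0, 1, 2, 3] gives [2, 2, 2, 2]; set D = diag(2, 2, 2, 2) and form L = D - A. Diagonalising L (or applying a numerical eigensolver to the 4x4 matrix) gives the spectrum above. By the matrix-tree theorem the graph has (1/4) * product of the nonzero eigenvalues = 4 spanning trees.

[0, 2, 2, 4]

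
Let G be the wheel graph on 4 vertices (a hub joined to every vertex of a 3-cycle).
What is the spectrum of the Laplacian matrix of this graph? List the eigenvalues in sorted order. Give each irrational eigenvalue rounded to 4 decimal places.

The graph has 4 vertices and degree multiset [3, 3, 3, 3]; D is the diagonal matrix of degrees and L = D - A. The multiplicity of 0 as a Laplacian eigenvalue equals the number of connected components. The single zero eigenvalue shows the graph is connected. By the matrix-tree theorem the graph has (1/4) * product of the nonzero eigenvalues = 16 spanning trees.

[0, 4, 4, 4]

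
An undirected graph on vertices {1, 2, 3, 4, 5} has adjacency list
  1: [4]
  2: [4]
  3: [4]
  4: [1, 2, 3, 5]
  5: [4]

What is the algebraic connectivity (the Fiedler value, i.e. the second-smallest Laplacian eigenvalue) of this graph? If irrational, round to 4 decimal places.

1

Each diagonal entry of L is the vertex degree and each off-diagonal entry is -1 where an edge is present, 0 otherwise; in the order [1, 2, 3, 4, 5] the diagonal is [1, 1, 1, 4, 1]. The sorted Laplacian eigenvalues are [0, 1, 1, 1, 5]; the algebraic connectivity is the second entry, 1. The largest eigenvalue, 5, is at most the vertex count 5.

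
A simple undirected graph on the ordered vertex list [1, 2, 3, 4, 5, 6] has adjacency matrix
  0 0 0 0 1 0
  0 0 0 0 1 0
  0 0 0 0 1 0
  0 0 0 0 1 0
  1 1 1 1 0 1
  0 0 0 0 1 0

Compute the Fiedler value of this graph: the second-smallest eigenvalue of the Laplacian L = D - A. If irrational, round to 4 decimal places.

1

Each diagonal entry of L is the vertex degree and each off-diagonal entry is -1 where an edge is present, 0 otherwise; in the order [1, 2, 3, 4, 5, 6] the diagonal is [1, 1, 1, 1, 5, 1]. The sorted Laplacian eigenvalues are [0, 1, 1, 1, 1, 6]; the algebraic connectivity is the second entry, 1. There is one zero in the spectrum, matching the 1 component.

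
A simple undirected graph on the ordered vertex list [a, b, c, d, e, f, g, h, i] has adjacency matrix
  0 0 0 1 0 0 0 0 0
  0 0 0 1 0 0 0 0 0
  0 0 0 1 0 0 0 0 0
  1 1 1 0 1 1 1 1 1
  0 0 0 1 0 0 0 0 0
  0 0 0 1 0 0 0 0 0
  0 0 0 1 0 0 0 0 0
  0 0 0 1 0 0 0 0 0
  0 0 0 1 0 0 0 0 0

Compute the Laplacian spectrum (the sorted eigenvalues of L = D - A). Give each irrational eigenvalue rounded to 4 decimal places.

Each diagonal entry of L is the vertex degree and each off-diagonal entry is -1 where an edge is present, 0 otherwise; in the order [a, b, c, d, e, f, g, h, i] the diagonal is [1, 1, 1, 8, 1, 1, 1, 1, 1]. The multiplicity of 0 as a Laplacian eigenvalue equals the number of connected components. The single zero eigenvalue shows the graph is connected. The largest eigenvalue, 9, is at most the vertex count 9. The eigenvalues sum to 16, which equals trace(L) = 2|E|.

[0, 1, 1, 1, 1, 1, 1, 1, 9]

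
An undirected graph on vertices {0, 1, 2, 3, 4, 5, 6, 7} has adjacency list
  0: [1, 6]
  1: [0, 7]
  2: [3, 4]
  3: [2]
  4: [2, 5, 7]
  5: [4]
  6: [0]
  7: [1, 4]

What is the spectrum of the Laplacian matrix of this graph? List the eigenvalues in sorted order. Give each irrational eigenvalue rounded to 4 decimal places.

[0, 0.1864, 0.5858, 1, 2, 2.4707, 3.4142, 4.3429]

Reading degrees in the order [0, 1, 2, 3, 4, 5, 6, 7] gives [2, 2, 2, 1, 3, 1, 1, 2]; set D = diag(2, 2, 2, 1, 3, 1, 1, 2) and form L = D - A. L is symmetric positive semidefinite, so every eigenvalue is real and nonnegative.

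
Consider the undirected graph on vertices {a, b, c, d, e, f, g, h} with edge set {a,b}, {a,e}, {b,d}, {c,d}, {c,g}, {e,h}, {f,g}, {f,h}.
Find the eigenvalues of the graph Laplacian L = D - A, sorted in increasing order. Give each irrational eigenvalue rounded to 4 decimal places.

[0, 0.5858, 0.5858, 2, 2, 3.4142, 3.4142, 4]

With the vertex order [a, b, c, d, e, f, g, h], the degrees are [2, 2, 2, 2, 2, 2, 2, 2], giving D = diag(2, 2, 2, 2, 2, 2, 2, 2) and L = D - A. The multiplicity of 0 as a Laplacian eigenvalue equals the number of connected components.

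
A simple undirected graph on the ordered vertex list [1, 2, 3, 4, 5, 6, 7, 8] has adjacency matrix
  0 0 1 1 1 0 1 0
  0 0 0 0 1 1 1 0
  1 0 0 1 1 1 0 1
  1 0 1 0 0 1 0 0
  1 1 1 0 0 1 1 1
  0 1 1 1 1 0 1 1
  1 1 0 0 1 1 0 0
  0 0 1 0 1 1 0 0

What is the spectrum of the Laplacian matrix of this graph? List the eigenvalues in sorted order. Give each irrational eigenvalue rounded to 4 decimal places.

[0, 2.2309, 2.6614, 3.8278, 5.0692, 5.7819, 7.0327, 7.3961]

Each diagonal entry of L is the vertex degree and each off-diagonal entry is -1 where an edge is present, 0 otherwise; in the order [1, 2, 3, 4, 5, 6, 7, 8] the diagonal is [4, 3, 5, 3, 6, 6, 4, 3]. Since every row of L sums to 0, the all-ones vector is in the kernel and 0 is an eigenvalue. There is one zero in the spectrum, matching the 1 component.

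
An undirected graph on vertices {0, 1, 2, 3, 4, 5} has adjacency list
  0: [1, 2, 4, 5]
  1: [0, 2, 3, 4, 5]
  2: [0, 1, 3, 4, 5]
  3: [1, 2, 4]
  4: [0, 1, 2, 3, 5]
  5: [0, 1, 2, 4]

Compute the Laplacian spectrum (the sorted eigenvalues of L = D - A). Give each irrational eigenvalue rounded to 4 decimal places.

[0, 3, 5, 6, 6, 6]

Each diagonal entry of L is the vertex degree and each off-diagonal entry is -1 where an edge is present, 0 otherwise; in the order [0, 1, 2, 3, 4, 5] the diagonal is [4, 5, 5, 3, 5, 4]. The multiplicity of 0 as a Laplacian eigenvalue equals the number of connected components. The single zero eigenvalue shows the graph is connected.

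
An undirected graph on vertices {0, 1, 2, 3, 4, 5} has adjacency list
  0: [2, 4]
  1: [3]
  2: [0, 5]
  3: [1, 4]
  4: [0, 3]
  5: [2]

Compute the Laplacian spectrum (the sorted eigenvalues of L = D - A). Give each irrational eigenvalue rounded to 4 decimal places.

[0, 0.2679, 1, 2, 3, 3.7321]

Reading degrees in the order [0, 1, 2, 3, 4, 5] gives [2, 1, 2, 2, 2, 1]; set D = diag(2, 1, 2, 2, 2, 1) and form L = D - A. Diagonalising L (or applying a numerical eigensolver to the 6x6 matrix) gives the spectrum above.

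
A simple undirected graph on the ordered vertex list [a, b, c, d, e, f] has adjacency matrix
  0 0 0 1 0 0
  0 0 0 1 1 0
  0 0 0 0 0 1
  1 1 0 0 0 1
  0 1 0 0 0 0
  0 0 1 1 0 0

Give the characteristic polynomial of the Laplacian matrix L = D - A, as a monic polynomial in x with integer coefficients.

x^6 - 10x^5 + 35x^4 - 52x^3 + 31x^2 - 6x

Reading degrees in the order [a, b, c, d, e, f] gives [1, 2, 1, 3, 1, 2]; set D = diag(1, 2, 1, 3, 1, 2) and form L = D - A. Computing det(xI - L) by cofactor expansion (or equivalently via sum-over-permutations) gives x^6 - 10x^5 + 35x^4 - 52x^3 + 31x^2 - 6x. The coefficient of x^5 equals -trace(L) = -10, matching the sum of degrees. The eigenvalues sum to 10, which equals trace(L) = 2|E|. There is one zero in the spectrum, matching the 1 component.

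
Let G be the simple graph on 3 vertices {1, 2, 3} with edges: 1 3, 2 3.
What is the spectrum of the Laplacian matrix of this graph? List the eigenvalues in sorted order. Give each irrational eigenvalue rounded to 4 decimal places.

[0, 1, 3]

Each diagonal entry of L is the vertex degree and each off-diagonal entry is -1 where an edge is present, 0 otherwise; in the order [1, 2, 3] the diagonal is [1, 1, 2]. Since every row of L sums to 0, the all-ones vector is in the kernel and 0 is an eigenvalue. The single zero eigenvalue shows the graph is connected. There is one zero in the spectrum, matching the 1 component. By the matrix-tree theorem the graph has (1/3) * product of the nonzero eigenvalues = 1 spanning tree.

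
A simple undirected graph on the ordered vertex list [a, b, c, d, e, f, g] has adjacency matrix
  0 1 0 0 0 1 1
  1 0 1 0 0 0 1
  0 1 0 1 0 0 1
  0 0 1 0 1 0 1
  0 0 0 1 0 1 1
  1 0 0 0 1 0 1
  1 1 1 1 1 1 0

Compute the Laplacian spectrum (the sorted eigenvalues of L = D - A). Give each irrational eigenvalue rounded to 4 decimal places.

[0, 2, 2, 4, 4, 5, 7]

Each diagonal entry of L is the vertex degree and each off-diagonal entry is -1 where an edge is present, 0 otherwise; in the order [a, b, c, d, e, f, g] the diagonal is [3, 3, 3, 3, 3, 3, 6]. L is symmetric positive semidefinite, so every eigenvalue is real and nonnegative. By the matrix-tree theorem the graph has (1/7) * product of the nonzero eigenvalues = 320 spanning trees.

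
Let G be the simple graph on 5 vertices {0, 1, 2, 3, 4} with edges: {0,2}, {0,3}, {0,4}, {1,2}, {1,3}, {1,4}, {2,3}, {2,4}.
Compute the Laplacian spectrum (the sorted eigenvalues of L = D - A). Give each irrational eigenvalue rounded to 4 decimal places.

[0, 3, 3, 5, 5]

Reading degrees in the order [0, 1, 2, 3, 4] gives [3, 3, 4, 3, 3]; set D = diag(3, 3, 4, 3, 3) and form L = D - A. The multiplicity of 0 as a Laplacian eigenvalue equals the number of connected components. The largest eigenvalue, 5, is at most the vertex count 5.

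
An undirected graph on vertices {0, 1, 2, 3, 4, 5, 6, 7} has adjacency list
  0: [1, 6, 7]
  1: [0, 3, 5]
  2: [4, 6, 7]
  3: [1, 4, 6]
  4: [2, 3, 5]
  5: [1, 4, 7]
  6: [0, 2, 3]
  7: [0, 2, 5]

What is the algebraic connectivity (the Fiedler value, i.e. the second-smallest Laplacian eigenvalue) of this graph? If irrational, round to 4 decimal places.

Reading degrees in the order [0, 1, 2, 3, 4, 5, 6, 7] gives [3, 3, 3, 3, 3, 3, 3, 3]; set D = diag(3, 3, 3, 3, 3, 3, 3, 3) and form L = D - A. Computing the eigenvalues of L and sorting gives [0, 2, 2, 2, 4, 4, 4, 6]. The Fiedler value lambda_2 = 2 is strictly positive, so the graph is connected. The eigenvalues sum to 24, which equals trace(L) = 2|E|. By the matrix-tree theorem the graph has (1/8) * product of the nonzero eigenvalues = 384 spanning trees.

2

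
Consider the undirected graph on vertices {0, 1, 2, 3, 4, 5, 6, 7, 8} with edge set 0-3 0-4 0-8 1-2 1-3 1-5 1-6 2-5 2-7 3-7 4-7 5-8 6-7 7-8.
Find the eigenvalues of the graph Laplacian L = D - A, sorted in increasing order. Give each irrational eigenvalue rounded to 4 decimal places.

Reading degrees in the order [0, 1, 2, 3, 4, 5, 6, 7, 8] gives [3, 4, 3, 3, 2, 3, 2, 5, 3]; set D = diag(3, 4, 3, 3, 2, 3, 2, 5, 3) and form L = D - A. Diagonalising L (or applying a numerical eigensolver to the 9x9 matrix) gives the spectrum above. The largest eigenvalue, 6.7599, is at most the vertex count 9. There is one zero in the spectrum, matching the 1 component.

[0, 1.2059, 1.7855, 2.4544, 2.6633, 3.8069, 4.1221, 5.2019, 6.7599]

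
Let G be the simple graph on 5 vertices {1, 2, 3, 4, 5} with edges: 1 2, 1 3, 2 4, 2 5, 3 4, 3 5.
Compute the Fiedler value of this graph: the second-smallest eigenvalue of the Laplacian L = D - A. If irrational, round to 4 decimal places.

Reading degrees in the order [1, 2, 3, 4, 5] gives [2, 3, 3, 2, 2]; set D = diag(2, 3, 3, 2, 2) and form L = D - A. Computing the eigenvalues of L and sorting gives [0, 2, 2, 3, 5]. The Fiedler value lambda_2 = 2 is strictly positive, so the graph is connected. By the matrix-tree theorem the graph has (1/5) * product of the nonzero eigenvalues = 12 spanning trees.

2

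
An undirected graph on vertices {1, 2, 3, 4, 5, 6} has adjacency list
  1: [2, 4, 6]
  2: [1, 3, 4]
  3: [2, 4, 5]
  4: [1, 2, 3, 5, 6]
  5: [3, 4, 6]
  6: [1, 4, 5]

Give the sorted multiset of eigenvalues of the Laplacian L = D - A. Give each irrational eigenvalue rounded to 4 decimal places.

Each diagonal entry of L is the vertex degree and each off-diagonal entry is -1 where an edge is present, 0 otherwise; in the order [1, 2, 3, 4, 5, 6] the diagonal is [3, 3, 3, 5, 3, 3]. The multiplicity of 0 as a Laplacian eigenvalue equals the number of connected components. The largest eigenvalue, 6, is at most the vertex count 6. There is one zero in the spectrum, matching the 1 component.

[0, 2.3820, 2.3820, 4.6180, 4.6180, 6]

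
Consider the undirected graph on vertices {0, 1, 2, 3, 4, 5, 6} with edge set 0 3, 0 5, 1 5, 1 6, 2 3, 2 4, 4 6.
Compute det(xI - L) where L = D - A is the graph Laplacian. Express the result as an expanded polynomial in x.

With the vertex order [0, 1, 2, 3, 4, 5, 6], the degrees are [2, 2, 2, 2, 2, 2, 2], giving D = diag(2, 2, 2, 2, 2, 2, 2) and L = D - A. Computing det(xI - L) by cofactor expansion (or equivalently via sum-over-permutations) gives x^7 - 14x^6 + 77x^5 - 210x^4 + 294x^3 - 196x^2 + 49x. The constant term is 0 because L is singular (the all-ones vector lies in its kernel). The largest eigenvalue, 3.8019, is at most the vertex count 7.

x^7 - 14x^6 + 77x^5 - 210x^4 + 294x^3 - 196x^2 + 49x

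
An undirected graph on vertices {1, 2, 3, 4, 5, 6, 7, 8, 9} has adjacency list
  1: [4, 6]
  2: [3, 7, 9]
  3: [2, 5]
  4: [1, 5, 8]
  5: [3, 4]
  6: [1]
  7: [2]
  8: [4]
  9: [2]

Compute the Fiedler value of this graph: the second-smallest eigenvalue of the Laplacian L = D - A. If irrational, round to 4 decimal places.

With the vertex order [1, 2, 3, 4, 5, 6, 7, 8, 9], the degrees are [2, 3, 2, 3, 2, 1, 1, 1, 1], giving D = diag(2, 3, 2, 3, 2, 1, 1, 1, 1) and L = D - A. The sorted Laplacian eigenvalues are [0, 0.1538, 0.5764, 1, 1, 2.1128, 2.6757, 4.0748, 4.4065]; the algebraic connectivity is the second entry, 0.1538. By the matrix-tree theorem the graph has (1/9) * product of the nonzero eigenvalues = 1 spanning tree.

0.1538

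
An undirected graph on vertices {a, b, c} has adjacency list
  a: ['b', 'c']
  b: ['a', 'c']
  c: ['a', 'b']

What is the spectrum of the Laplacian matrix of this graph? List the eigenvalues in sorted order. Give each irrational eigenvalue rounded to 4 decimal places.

[0, 3, 3]

Reading degrees in the order [a, b, c] gives [2, 2, 2]; set D = diag(2, 2, 2) and form L = D - A. L is symmetric positive semidefinite, so every eigenvalue is real and nonnegative. By the matrix-tree theorem the graph has (1/3) * product of the nonzero eigenvalues = 3 spanning trees.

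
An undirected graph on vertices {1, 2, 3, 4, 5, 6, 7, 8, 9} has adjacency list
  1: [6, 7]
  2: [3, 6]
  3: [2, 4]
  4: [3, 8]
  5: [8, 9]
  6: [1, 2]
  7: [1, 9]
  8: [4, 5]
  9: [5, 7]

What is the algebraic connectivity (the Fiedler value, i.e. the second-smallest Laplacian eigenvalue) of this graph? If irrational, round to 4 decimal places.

With the vertex order [1, 2, 3, 4, 5, 6, 7, 8, 9], the degrees are [2, 2, 2, 2, 2, 2, 2, 2, 2], giving D = diag(2, 2, 2, 2, 2, 2, 2, 2, 2) and L = D - A. The sorted Laplacian eigenvalues are [0, 0.4679, 0.4679, 1.6527, 1.6527, 3, 3, 3.8794, 3.8794]; the algebraic connectivity is the second entry, 0.4679. By the matrix-tree theorem the graph has (1/9) * product of the nonzero eigenvalues = 9 spanning trees. The eigenvalues sum to 18, which equals trace(L) = 2|E|.

0.4679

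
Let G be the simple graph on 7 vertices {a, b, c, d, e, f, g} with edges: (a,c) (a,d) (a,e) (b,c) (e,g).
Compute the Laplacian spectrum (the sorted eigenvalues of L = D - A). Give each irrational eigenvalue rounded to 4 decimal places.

Each diagonal entry of L is the vertex degree and each off-diagonal entry is -1 where an edge is present, 0 otherwise; in the order [a, b, c, d, e, f, g] the diagonal is [3, 1, 2, 1, 2, 0, 1]. The multiplicity of 0 as a Laplacian eigenvalue equals the number of connected components. The 2 zero eigenvalues correspond to the 2 connected components. There are 2 zeros in the spectrum, matching the 2 components. The largest eigenvalue, 4.3028, is at most the vertex count 7.

[0, 0, 0.3820, 0.6972, 2, 2.6180, 4.3028]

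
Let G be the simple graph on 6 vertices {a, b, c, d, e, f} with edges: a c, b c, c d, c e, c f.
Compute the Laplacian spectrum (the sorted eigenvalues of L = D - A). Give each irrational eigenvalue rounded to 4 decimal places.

[0, 1, 1, 1, 1, 6]

With the vertex order [a, b, c, d, e, f], the degrees are [1, 1, 5, 1, 1, 1], giving D = diag(1, 1, 5, 1, 1, 1) and L = D - A. The multiplicity of 0 as a Laplacian eigenvalue equals the number of connected components. The eigenvalues sum to 10, which equals trace(L) = 2|E|.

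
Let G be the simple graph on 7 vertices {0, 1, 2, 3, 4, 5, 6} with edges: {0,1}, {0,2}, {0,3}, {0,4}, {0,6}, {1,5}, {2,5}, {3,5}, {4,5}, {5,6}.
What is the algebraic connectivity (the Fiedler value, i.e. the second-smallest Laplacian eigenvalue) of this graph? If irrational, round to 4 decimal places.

Reading degrees in the order [0, 1, 2, 3, 4, 5, 6] gives [5, 2, 2, 2, 2, 5, 2]; set D = diag(5, 2, 2, 2, 2, 5, 2) and form L = D - A. The sorted Laplacian eigenvalues are [0, 2, 2, 2, 2, 5, 7]; the algebraic connectivity is the second entry, 2. The eigenvalues sum to 20, which equals trace(L) = 2|E|. By the matrix-tree theorem the graph has (1/7) * product of the nonzero eigenvalues = 80 spanning trees.

2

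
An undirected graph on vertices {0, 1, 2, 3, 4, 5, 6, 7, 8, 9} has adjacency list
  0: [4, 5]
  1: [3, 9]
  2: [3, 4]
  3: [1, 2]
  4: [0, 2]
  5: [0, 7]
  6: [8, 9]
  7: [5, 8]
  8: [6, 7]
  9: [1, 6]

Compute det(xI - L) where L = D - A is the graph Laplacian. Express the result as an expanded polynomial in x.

With the vertex order [0, 1, 2, 3, 4, 5, 6, 7, 8, 9], the degrees are [2, 2, 2, 2, 2, 2, 2, 2, 2, 2], giving D = diag(2, 2, 2, 2, 2, 2, 2, 2, 2, 2) and L = D - A. L has integer entries, so p(x) = det(xI - L) has integer coefficients. Expanding the determinant yields x^10 - 20x^9 + 170x^8 - 800x^7 + 2275x^6 - 4004x^5 + 4290x^4 - 2640x^3 + 825x^2 - 100x. The coefficient of x^9 equals -trace(L) = -20, matching the sum of degrees. The eigenvalues sum to 20, which equals trace(L) = 2|E|.

x^10 - 20x^9 + 170x^8 - 800x^7 + 2275x^6 - 4004x^5 + 4290x^4 - 2640x^3 + 825x^2 - 100x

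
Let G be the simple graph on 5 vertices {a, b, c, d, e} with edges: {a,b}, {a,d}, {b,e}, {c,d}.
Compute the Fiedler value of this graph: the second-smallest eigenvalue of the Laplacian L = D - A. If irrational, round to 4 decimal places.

0.3820

With the vertex order [a, b, c, d, e], the degrees are [2, 2, 1, 2, 1], giving D = diag(2, 2, 1, 2, 1) and L = D - A. Computing the eigenvalues of L and sorting gives [0, 0.3820, 1.3820, 2.6180, 3.6180]. The Fiedler value lambda_2 = 0.3820 is strictly positive, so the graph is connected. The eigenvalues sum to 8, which equals trace(L) = 2|E|.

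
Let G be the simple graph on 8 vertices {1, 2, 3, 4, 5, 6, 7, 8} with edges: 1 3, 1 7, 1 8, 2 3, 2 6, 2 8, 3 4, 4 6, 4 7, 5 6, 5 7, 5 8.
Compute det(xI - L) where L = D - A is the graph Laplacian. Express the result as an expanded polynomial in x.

x^8 - 24x^7 + 240x^6 - 1296x^5 + 4080x^4 - 7488x^3 + 7424x^2 - 3072x

Each diagonal entry of L is the vertex degree and each off-diagonal entry is -1 where an edge is present, 0 otherwise; in the order [1, 2, 3, 4, 5, 6, 7, 8] the diagonal is [3, 3, 3, 3, 3, 3, 3, 3]. Computing det(xI - L) by cofactor expansion (or equivalently via sum-over-permutations) gives x^8 - 24x^7 + 240x^6 - 1296x^5 + 4080x^4 - 7488x^3 + 7424x^2 - 3072x. The coefficient of x^7 equals -trace(L) = -24, matching the sum of degrees. The eigenvalues sum to 24, which equals trace(L) = 2|E|.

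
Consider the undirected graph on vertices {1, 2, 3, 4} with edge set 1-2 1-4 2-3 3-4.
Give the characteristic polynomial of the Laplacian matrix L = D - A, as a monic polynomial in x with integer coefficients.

With the vertex order [1, 2, 3, 4], the degrees are [2, 2, 2, 2], giving D = diag(2, 2, 2, 2) and L = D - A. L has integer entries, so p(x) = det(xI - L) has integer coefficients. Expanding the determinant yields x^4 - 8x^3 + 20x^2 - 16x. The constant term is 0 because L is singular (the all-ones vector lies in its kernel). By the matrix-tree theorem the graph has (1/4) * product of the nonzero eigenvalues = 4 spanning trees. The largest eigenvalue, 4, is at most the vertex count 4.

x^4 - 8x^3 + 20x^2 - 16x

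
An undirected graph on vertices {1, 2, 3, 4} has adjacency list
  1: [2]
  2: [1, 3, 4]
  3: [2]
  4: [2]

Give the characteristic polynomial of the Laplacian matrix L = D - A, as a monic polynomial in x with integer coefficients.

x^4 - 6x^3 + 9x^2 - 4x

Reading degrees in the order [1, 2, 3, 4] gives [1, 3, 1, 1]; set D = diag(1, 3, 1, 1) and form L = D - A. L has integer entries, so p(x) = det(xI - L) has integer coefficients. Expanding the determinant yields x^4 - 6x^3 + 9x^2 - 4x. Since p(0) = det(-L) = 0, x divides p(x). The eigenvalues sum to 6, which equals trace(L) = 2|E|.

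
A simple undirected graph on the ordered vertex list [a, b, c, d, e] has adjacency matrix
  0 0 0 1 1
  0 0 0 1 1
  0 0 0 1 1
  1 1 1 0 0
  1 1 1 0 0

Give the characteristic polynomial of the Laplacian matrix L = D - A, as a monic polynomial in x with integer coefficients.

x^5 - 12x^4 + 51x^3 - 92x^2 + 60x

Each diagonal entry of L is the vertex degree and each off-diagonal entry is -1 where an edge is present, 0 otherwise; in the order [a, b, c, d, e] the diagonal is [2, 2, 2, 3, 3]. L has integer entries, so p(x) = det(xI - L) has integer coefficients. Expanding the determinant yields x^5 - 12x^4 + 51x^3 - 92x^2 + 60x. The coefficient of x^4 equals -trace(L) = -12, matching the sum of degrees. There is one zero in the spectrum, matching the 1 component.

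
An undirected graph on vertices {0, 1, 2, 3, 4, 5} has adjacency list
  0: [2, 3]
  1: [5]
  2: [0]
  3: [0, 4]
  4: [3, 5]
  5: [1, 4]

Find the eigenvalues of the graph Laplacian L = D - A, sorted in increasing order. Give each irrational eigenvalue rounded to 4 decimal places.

Each diagonal entry of L is the vertex degree and each off-diagonal entry is -1 where an edge is present, 0 otherwise; in the order [0, 1, 2, 3, 4, 5] the diagonal is [2, 1, 1, 2, 2, 2]. The multiplicity of 0 as a Laplacian eigenvalue equals the number of connected components. The largest eigenvalue, 3.7321, is at most the vertex count 6.

[0, 0.2679, 1, 2, 3, 3.7321]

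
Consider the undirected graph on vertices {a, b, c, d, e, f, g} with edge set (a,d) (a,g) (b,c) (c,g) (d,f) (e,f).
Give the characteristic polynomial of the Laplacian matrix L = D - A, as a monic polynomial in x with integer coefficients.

Each diagonal entry of L is the vertex degree and each off-diagonal entry is -1 where an edge is present, 0 otherwise; in the order [a, b, c, d, e, f, g] the diagonal is [2, 1, 2, 2, 1, 2, 2]. L has integer entries, so p(x) = det(xI - L) has integer coefficients. Expanding the determinant yields x^7 - 12x^6 + 55x^5 - 120x^4 + 126x^3 - 56x^2 + 7x. Since p(0) = det(-L) = 0, x divides p(x). There is one zero in the spectrum, matching the 1 component.

x^7 - 12x^6 + 55x^5 - 120x^4 + 126x^3 - 56x^2 + 7x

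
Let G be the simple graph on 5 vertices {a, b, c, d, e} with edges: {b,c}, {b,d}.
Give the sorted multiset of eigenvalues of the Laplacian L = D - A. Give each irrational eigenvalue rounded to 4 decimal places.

Reading degrees in the order [a, b, c, d, e] gives [0, 2, 1, 1, 0]; set D = diag(0, 2, 1, 1, 0) and form L = D - A. The multiplicity of 0 as a Laplacian eigenvalue equals the number of connected components. The 3 zero eigenvalues correspond to the 3 connected components. There are 3 zeros in the spectrum, matching the 3 components.

[0, 0, 0, 1, 3]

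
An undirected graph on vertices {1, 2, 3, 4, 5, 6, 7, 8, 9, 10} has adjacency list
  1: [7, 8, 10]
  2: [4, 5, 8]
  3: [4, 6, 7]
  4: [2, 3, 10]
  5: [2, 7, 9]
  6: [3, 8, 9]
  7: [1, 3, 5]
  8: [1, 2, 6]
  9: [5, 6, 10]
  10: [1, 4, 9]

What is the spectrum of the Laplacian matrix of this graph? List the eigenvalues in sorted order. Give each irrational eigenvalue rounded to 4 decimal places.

With the vertex order [1, 2, 3, 4, 5, 6, 7, 8, 9, 10], the degrees are [3, 3, 3, 3, 3, 3, 3, 3, 3, 3], giving D = diag(3, 3, 3, 3, 3, 3, 3, 3, 3, 3) and L = D - A. Since every row of L sums to 0, the all-ones vector is in the kernel and 0 is an eigenvalue. The single zero eigenvalue shows the graph is connected. The eigenvalues sum to 30, which equals trace(L) = 2|E|.

[0, 2, 2, 2, 2, 2, 5, 5, 5, 5]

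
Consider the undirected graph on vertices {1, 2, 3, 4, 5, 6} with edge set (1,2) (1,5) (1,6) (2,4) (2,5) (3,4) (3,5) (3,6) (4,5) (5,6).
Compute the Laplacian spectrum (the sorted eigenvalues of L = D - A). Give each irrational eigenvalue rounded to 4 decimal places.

[0, 2.3820, 2.3820, 4.6180, 4.6180, 6]

With the vertex order [1, 2, 3, 4, 5, 6], the degrees are [3, 3, 3, 3, 5, 3], giving D = diag(3, 3, 3, 3, 5, 3) and L = D - A. Diagonalising L (or applying a numerical eigensolver to the 6x6 matrix) gives the spectrum above. The single zero eigenvalue shows the graph is connected. By the matrix-tree theorem the graph has (1/6) * product of the nonzero eigenvalues = 121 spanning trees.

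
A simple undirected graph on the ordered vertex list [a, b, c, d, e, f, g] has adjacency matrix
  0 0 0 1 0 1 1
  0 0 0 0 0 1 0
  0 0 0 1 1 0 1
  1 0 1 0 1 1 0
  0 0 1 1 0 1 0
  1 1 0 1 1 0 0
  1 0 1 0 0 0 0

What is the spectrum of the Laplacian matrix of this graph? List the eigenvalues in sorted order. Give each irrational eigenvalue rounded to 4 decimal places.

Reading degrees in the order [a, b, c, d, e, f, g] gives [3, 1, 3, 4, 3, 4, 2]; set D = diag(3, 1, 3, 4, 3, 4, 2) and form L = D - A. The multiplicity of 0 as a Laplacian eigenvalue equals the number of connected components. The largest eigenvalue, 5.4142, is at most the vertex count 7.

[0, 0.8247, 1.8740, 2.5858, 4.1260, 5.1753, 5.4142]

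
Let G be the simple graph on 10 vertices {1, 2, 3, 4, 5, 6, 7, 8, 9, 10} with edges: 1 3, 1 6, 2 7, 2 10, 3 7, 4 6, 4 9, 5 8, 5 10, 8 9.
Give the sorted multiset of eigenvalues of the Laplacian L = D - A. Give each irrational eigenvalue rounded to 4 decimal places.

Reading degrees in the order [1, 2, 3, 4, 5, 6, 7, 8, 9, 10] gives [2, 2, 2, 2, 2, 2, 2, 2, 2, 2]; set D = diag(2, 2, 2, 2, 2, 2, 2, 2, 2, 2) and form L = D - A. The multiplicity of 0 as a Laplacian eigenvalue equals the number of connected components. By the matrix-tree theorem the graph has (1/10) * product of the nonzero eigenvalues = 10 spanning trees. The eigenvalues sum to 20, which equals trace(L) = 2|E|.

[0, 0.3820, 0.3820, 1.3820, 1.3820, 2.6180, 2.6180, 3.6180, 3.6180, 4]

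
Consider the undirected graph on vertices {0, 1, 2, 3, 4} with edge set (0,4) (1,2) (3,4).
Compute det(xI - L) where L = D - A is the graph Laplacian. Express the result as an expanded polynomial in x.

x^5 - 6x^4 + 11x^3 - 6x^2

With the vertex order [0, 1, 2, 3, 4], the degrees are [1, 1, 1, 1, 2], giving D = diag(1, 1, 1, 1, 2) and L = D - A. The eigenvalues of L are [0, 0, 1, 2, 3]; the characteristic polynomial is the product of (x - lambda_i), which multiplies out to x^5 - 6x^4 + 11x^3 - 6x^2. Since p(0) = det(-L) = 0, x divides p(x). There are 2 zeros in the spectrum, matching the 2 components.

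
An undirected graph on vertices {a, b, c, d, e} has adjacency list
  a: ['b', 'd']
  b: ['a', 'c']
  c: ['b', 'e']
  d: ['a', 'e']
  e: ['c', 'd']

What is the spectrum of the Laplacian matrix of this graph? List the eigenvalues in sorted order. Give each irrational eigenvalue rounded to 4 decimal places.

[0, 1.3820, 1.3820, 3.6180, 3.6180]

With the vertex order [a, b, c, d, e], the degrees are [2, 2, 2, 2, 2], giving D = diag(2, 2, 2, 2, 2) and L = D - A. Diagonalising L (or applying a numerical eigensolver to the 5x5 matrix) gives the spectrum above. The single zero eigenvalue shows the graph is connected. By the matrix-tree theorem the graph has (1/5) * product of the nonzero eigenvalues = 5 spanning trees. The largest eigenvalue, 3.6180, is at most the vertex count 5.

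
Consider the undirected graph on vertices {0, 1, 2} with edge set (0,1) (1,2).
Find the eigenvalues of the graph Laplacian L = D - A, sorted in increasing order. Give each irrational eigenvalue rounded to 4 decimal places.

Each diagonal entry of L is the vertex degree and each off-diagonal entry is -1 where an edge is present, 0 otherwise; in the order [0, 1, 2] the diagonal is [1, 2, 1]. Diagonalising L (or applying a numerical eigensolver to the 3x3 matrix) gives the spectrum above. The single zero eigenvalue shows the graph is connected. There is one zero in the spectrum, matching the 1 component.

[0, 1, 3]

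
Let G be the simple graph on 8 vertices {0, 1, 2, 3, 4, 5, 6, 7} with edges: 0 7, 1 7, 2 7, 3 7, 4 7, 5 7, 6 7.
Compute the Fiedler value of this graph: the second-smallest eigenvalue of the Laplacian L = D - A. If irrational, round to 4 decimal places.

1

Each diagonal entry of L is the vertex degree and each off-diagonal entry is -1 where an edge is present, 0 otherwise; in the order [0, 1, 2, 3, 4, 5, 6, 7] the diagonal is [1, 1, 1, 1, 1, 1, 1, 7]. The sorted Laplacian eigenvalues are [0, 1, 1, 1, 1, 1, 1, 8]; the algebraic connectivity is the second entry, 1. The eigenvalues sum to 14, which equals trace(L) = 2|E|.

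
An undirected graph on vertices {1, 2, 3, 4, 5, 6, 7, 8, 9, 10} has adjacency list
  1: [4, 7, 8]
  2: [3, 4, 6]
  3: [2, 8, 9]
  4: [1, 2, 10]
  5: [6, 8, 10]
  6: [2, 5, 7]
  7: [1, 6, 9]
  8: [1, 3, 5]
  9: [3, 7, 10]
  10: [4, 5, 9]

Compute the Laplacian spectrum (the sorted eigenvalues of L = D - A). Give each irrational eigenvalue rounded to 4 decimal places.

[0, 2, 2, 2, 2, 2, 5, 5, 5, 5]

Each diagonal entry of L is the vertex degree and each off-diagonal entry is -1 where an edge is present, 0 otherwise; in the order [1, 2, 3, 4, 5, 6, 7, 8, 9, 10] the diagonal is [3, 3, 3, 3, 3, 3, 3, 3, 3, 3]. L is symmetric positive semidefinite, so every eigenvalue is real and nonnegative. By the matrix-tree theorem the graph has (1/10) * product of the nonzero eigenvalues = 2000 spanning trees. There is one zero in the spectrum, matching the 1 component.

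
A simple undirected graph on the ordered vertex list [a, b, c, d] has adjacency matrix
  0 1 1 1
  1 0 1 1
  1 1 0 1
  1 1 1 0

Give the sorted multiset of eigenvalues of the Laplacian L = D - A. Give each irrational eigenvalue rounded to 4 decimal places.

Each diagonal entry of L is the vertex degree and each off-diagonal entry is -1 where an edge is present, 0 otherwise; in the order [a, b, c, d] the diagonal is [3, 3, 3, 3]. Diagonalising L (or applying a numerical eigensolver to the 4x4 matrix) gives the spectrum above. The eigenvalues sum to 12, which equals trace(L) = 2|E|.

[0, 4, 4, 4]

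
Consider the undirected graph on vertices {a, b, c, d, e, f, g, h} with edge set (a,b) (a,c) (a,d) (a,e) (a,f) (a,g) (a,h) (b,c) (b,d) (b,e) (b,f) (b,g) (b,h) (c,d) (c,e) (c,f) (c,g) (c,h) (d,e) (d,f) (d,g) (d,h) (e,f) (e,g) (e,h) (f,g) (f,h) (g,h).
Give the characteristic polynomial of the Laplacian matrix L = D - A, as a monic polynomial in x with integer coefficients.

Reading degrees in the order [a, b, c, d, e, f, g, h] gives [7, 7, 7, 7, 7, 7, 7, 7]; set D = diag(7, 7, 7, 7, 7, 7, 7, 7) and form L = D - A. L has integer entries, so p(x) = det(xI - L) has integer coefficients. Expanding the determinant yields x^8 - 56x^7 + 1344x^6 - 17920x^5 + 143360x^4 - 688128x^3 + 1835008x^2 - 2097152x. The constant term is 0 because L is singular (the all-ones vector lies in its kernel). The eigenvalues sum to 56, which equals trace(L) = 2|E|.

x^8 - 56x^7 + 1344x^6 - 17920x^5 + 143360x^4 - 688128x^3 + 1835008x^2 - 2097152x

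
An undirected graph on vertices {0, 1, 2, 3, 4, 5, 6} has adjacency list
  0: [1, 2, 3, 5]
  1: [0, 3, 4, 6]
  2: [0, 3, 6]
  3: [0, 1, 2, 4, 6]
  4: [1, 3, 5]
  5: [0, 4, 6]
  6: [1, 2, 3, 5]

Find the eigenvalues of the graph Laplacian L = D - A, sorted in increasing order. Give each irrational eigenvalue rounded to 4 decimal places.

[0, 2.3403, 3.1451, 4, 4, 5.8549, 6.6597]

Each diagonal entry of L is the vertex degree and each off-diagonal entry is -1 where an edge is present, 0 otherwise; in the order [0, 1, 2, 3, 4, 5, 6] the diagonal is [4, 4, 3, 5, 3, 3, 4]. Since every row of L sums to 0, the all-ones vector is in the kernel and 0 is an eigenvalue. The single zero eigenvalue shows the graph is connected. By the matrix-tree theorem the graph has (1/7) * product of the nonzero eigenvalues = 656 spanning trees.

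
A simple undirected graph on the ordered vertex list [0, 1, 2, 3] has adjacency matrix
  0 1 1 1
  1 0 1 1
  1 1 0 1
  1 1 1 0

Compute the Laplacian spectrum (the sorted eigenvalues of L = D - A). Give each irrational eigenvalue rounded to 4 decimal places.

[0, 4, 4, 4]

Reading degrees in the order [0, 1, 2, 3] gives [3, 3, 3, 3]; set D = diag(3, 3, 3, 3) and form L = D - A. Diagonalising L (or applying a numerical eigensolver to the 4x4 matrix) gives the spectrum above. The largest eigenvalue, 4, is at most the vertex count 4.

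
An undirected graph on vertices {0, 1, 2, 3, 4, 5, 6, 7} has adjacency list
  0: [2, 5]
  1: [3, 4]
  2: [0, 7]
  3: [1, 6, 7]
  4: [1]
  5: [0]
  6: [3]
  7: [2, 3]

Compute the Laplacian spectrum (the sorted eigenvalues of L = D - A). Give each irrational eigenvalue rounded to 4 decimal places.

[0, 0.1864, 0.5858, 1, 2, 2.4707, 3.4142, 4.3429]

Each diagonal entry of L is the vertex degree and each off-diagonal entry is -1 where an edge is present, 0 otherwise; in the order [0, 1, 2, 3, 4, 5, 6, 7] the diagonal is [2, 2, 2, 3, 1, 1, 1, 2]. Diagonalising L (or applying a numerical eigensolver to the 8x8 matrix) gives the spectrum above. The single zero eigenvalue shows the graph is connected. The largest eigenvalue, 4.3429, is at most the vertex count 8. There is one zero in the spectrum, matching the 1 component.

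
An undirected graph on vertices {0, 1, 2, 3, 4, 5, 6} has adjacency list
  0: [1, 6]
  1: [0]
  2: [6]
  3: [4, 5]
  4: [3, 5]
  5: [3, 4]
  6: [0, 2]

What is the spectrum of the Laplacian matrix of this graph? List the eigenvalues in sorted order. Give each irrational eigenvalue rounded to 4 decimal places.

Reading degrees in the order [0, 1, 2, 3, 4, 5, 6] gives [2, 1, 1, 2, 2, 2, 2]; set D = diag(2, 1, 1, 2, 2, 2, 2) and form L = D - A. The multiplicity of 0 as a Laplacian eigenvalue equals the number of connected components. The 2 zero eigenvalues correspond to the 2 connected components.

[0, 0, 0.5858, 2, 3, 3, 3.4142]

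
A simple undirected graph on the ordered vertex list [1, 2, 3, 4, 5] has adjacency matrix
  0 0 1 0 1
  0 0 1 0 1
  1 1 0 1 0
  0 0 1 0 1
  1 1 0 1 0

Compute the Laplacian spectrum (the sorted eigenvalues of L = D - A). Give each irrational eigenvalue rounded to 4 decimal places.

[0, 2, 2, 3, 5]

With the vertex order [1, 2, 3, 4, 5], the degrees are [2, 2, 3, 2, 3], giving D = diag(2, 2, 3, 2, 3) and L = D - A. L is symmetric positive semidefinite, so every eigenvalue is real and nonnegative. The single zero eigenvalue shows the graph is connected. By the matrix-tree theorem the graph has (1/5) * product of the nonzero eigenvalues = 12 spanning trees.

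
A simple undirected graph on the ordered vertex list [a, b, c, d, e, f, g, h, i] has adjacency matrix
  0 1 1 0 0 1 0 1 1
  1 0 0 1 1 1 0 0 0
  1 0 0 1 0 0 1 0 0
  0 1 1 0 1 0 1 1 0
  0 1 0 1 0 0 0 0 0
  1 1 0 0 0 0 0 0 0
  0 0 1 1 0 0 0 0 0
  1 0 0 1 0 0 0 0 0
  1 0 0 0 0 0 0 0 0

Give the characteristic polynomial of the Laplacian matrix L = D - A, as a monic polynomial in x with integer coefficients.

x^9 - 26x^8 + 279x^7 - 1606x^6 + 5401x^5 - 10838x^4 + 12666x^3 - 7882x^2 + 1998x

With the vertex order [a, b, c, d, e, f, g, h, i], the degrees are [5, 4, 3, 5, 2, 2, 2, 2, 1], giving D = diag(5, 4, 3, 5, 2, 2, 2, 2, 1) and L = D - A. L has integer entries, so p(x) = det(xI - L) has integer coefficients. Expanding the determinant yields x^9 - 26x^8 + 279x^7 - 1606x^6 + 5401x^5 - 10838x^4 + 12666x^3 - 7882x^2 + 1998x. The coefficient of x^8 equals -trace(L) = -26, matching the sum of degrees.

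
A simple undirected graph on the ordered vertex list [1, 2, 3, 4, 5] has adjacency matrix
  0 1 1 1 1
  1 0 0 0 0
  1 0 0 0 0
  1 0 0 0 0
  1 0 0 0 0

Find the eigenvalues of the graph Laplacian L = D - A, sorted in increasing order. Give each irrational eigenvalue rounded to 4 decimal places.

[0, 1, 1, 1, 5]

Each diagonal entry of L is the vertex degree and each off-diagonal entry is -1 where an edge is present, 0 otherwise; in the order [1, 2, 3, 4, 5] the diagonal is [4, 1, 1, 1, 1]. Since every row of L sums to 0, the all-ones vector is in the kernel and 0 is an eigenvalue. The single zero eigenvalue shows the graph is connected. There is one zero in the spectrum, matching the 1 component.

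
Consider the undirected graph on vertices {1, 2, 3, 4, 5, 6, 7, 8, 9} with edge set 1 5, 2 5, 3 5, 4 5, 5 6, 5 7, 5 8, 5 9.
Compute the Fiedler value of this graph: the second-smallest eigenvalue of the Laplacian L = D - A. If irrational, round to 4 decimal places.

Reading degrees in the order [1, 2, 3, 4, 5, 6, 7, 8, 9] gives [1, 1, 1, 1, 8, 1, 1, 1, 1]; set D = diag(1, 1, 1, 1, 8, 1, 1, 1, 1) and form L = D - A. The sorted Laplacian eigenvalues are [0, 1, 1, 1, 1, 1, 1, 1, 9]; the algebraic connectivity is the second entry, 1. There is one zero in the spectrum, matching the 1 component.

1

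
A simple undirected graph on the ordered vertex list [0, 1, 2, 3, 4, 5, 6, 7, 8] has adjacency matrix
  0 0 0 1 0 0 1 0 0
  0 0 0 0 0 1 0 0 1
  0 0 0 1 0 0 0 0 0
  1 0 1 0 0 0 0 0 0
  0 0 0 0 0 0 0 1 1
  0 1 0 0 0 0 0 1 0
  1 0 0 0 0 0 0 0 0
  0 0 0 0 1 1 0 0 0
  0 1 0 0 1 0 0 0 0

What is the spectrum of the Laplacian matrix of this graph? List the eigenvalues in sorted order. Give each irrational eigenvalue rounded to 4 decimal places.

Each diagonal entry of L is the vertex degree and each off-diagonal entry is -1 where an edge is present, 0 otherwise; in the order [0, 1, 2, 3, 4, 5, 6, 7, 8] the diagonal is [2, 2, 1, 2, 2, 2, 1, 2, 2]. L is symmetric positive semidefinite, so every eigenvalue is real and nonnegative. The 2 zero eigenvalues correspond to the 2 connected components. There are 2 zeros in the spectrum, matching the 2 components.

[0, 0, 0.5858, 1.3820, 1.3820, 2, 3.4142, 3.6180, 3.6180]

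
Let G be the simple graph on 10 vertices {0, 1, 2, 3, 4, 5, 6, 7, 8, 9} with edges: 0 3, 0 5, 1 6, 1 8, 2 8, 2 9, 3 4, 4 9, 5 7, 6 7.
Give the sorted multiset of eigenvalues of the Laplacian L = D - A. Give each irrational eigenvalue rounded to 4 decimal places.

With the vertex order [0, 1, 2, 3, 4, 5, 6, 7, 8, 9], the degrees are [2, 2, 2, 2, 2, 2, 2, 2, 2, 2], giving D = diag(2, 2, 2, 2, 2, 2, 2, 2, 2, 2) and L = D - A. Diagonalising L (or applying a numerical eigensolver to the 10x10 matrix) gives the spectrum above. By the matrix-tree theorem the graph has (1/10) * product of the nonzero eigenvalues = 10 spanning trees. The largest eigenvalue, 4, is at most the vertex count 10.

[0, 0.3820, 0.3820, 1.3820, 1.3820, 2.6180, 2.6180, 3.6180, 3.6180, 4]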